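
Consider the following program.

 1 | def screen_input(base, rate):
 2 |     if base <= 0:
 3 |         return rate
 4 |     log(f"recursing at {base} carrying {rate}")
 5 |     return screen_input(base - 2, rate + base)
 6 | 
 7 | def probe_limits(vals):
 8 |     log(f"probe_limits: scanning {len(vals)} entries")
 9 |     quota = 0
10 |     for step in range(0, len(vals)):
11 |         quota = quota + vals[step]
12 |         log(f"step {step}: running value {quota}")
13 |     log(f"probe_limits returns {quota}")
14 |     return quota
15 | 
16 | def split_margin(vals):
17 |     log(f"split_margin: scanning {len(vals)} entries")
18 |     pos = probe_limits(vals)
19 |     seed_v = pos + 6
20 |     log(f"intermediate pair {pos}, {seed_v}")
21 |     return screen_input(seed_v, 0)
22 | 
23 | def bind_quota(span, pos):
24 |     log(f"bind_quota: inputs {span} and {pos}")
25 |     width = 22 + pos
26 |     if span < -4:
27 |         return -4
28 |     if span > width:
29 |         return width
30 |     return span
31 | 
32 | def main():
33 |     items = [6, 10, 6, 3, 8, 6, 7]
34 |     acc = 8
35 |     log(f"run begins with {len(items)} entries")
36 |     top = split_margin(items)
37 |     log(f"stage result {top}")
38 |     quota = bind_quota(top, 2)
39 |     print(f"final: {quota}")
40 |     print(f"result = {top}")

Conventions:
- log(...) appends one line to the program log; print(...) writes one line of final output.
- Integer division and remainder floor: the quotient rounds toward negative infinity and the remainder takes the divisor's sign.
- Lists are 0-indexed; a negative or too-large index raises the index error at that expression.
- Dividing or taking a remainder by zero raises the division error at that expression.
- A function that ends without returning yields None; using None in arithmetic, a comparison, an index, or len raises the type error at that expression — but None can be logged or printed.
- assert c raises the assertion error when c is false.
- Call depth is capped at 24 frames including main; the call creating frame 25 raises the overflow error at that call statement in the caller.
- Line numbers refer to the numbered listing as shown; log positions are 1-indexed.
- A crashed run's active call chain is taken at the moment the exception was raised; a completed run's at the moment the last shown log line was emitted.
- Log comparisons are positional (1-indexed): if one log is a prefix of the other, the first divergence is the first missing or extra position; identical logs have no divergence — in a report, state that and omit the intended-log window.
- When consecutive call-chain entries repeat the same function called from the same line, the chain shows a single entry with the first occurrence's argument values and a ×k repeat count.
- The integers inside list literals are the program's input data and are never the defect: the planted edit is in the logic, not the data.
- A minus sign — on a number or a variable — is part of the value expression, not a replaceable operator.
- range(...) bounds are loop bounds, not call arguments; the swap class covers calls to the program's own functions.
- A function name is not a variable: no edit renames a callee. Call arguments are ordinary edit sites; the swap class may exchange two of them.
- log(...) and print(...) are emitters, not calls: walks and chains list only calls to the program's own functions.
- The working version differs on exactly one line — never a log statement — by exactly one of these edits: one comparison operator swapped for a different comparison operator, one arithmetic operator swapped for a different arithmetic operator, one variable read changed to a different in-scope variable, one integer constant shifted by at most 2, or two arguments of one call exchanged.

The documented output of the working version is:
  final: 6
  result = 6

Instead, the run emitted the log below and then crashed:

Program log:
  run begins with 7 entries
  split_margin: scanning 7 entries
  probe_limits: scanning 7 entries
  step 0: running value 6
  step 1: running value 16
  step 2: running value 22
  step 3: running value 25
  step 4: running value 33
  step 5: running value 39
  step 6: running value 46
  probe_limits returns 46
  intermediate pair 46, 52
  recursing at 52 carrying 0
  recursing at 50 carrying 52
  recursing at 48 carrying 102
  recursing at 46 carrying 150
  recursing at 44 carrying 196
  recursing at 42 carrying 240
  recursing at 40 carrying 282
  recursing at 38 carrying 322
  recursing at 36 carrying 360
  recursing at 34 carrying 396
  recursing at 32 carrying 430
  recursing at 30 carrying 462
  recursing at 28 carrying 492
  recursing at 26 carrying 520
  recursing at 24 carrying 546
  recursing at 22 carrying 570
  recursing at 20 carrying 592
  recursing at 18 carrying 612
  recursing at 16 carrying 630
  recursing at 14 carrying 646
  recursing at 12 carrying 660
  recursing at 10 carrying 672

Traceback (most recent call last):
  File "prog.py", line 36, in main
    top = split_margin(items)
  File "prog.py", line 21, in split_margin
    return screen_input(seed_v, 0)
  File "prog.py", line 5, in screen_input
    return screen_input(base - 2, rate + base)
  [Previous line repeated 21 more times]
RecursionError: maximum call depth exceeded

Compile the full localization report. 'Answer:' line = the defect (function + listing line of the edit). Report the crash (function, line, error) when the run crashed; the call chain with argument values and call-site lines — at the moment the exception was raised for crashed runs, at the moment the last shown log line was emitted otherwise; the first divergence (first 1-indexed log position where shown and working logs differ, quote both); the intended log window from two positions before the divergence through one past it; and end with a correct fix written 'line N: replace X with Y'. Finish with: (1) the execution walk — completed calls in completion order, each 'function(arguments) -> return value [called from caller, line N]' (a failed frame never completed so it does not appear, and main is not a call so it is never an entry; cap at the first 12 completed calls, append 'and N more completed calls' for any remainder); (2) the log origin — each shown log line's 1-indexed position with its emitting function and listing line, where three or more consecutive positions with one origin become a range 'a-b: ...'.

Answer: the defect is in split_margin at line 19.
Key observation: Log line 12 is where behavior first shows: 'intermediate pair 46, 52' appears instead of 'intermediate pair 46, 4'.
Crash: screen_input, line 5, RecursionError.
Call chain: main -> split_margin([6, 10, 6, 3, 8, 6, 7]) (called at line 36) -> screen_input(52, 0) (called at line 21) -> screen_input(50, 52) (called at line 5) ×21.
First divergence: at position 12 the run shows 'intermediate pair 46, 52' where the working version logs 'intermediate pair 46, 4'.
Intended log window:
  10: step 6: running value 46
  11: probe_limits returns 46
  12: intermediate pair 46, 4
  13: recursing at 4 carrying 0
Execution walk:
  probe_limits([6, 10, 6, 3, 8, 6, 7]) -> 46  [called from split_margin, line 18]
Origin of each log line:
  1 — main, line 35
  2 — split_margin, line 17
  3 — probe_limits, line 8
  4-10 — probe_limits, line 12
  11 — probe_limits, line 13
  12 — split_margin, line 20
  13-34 — screen_input, line 4
A correct fix: line 19: replace `+` with `%`.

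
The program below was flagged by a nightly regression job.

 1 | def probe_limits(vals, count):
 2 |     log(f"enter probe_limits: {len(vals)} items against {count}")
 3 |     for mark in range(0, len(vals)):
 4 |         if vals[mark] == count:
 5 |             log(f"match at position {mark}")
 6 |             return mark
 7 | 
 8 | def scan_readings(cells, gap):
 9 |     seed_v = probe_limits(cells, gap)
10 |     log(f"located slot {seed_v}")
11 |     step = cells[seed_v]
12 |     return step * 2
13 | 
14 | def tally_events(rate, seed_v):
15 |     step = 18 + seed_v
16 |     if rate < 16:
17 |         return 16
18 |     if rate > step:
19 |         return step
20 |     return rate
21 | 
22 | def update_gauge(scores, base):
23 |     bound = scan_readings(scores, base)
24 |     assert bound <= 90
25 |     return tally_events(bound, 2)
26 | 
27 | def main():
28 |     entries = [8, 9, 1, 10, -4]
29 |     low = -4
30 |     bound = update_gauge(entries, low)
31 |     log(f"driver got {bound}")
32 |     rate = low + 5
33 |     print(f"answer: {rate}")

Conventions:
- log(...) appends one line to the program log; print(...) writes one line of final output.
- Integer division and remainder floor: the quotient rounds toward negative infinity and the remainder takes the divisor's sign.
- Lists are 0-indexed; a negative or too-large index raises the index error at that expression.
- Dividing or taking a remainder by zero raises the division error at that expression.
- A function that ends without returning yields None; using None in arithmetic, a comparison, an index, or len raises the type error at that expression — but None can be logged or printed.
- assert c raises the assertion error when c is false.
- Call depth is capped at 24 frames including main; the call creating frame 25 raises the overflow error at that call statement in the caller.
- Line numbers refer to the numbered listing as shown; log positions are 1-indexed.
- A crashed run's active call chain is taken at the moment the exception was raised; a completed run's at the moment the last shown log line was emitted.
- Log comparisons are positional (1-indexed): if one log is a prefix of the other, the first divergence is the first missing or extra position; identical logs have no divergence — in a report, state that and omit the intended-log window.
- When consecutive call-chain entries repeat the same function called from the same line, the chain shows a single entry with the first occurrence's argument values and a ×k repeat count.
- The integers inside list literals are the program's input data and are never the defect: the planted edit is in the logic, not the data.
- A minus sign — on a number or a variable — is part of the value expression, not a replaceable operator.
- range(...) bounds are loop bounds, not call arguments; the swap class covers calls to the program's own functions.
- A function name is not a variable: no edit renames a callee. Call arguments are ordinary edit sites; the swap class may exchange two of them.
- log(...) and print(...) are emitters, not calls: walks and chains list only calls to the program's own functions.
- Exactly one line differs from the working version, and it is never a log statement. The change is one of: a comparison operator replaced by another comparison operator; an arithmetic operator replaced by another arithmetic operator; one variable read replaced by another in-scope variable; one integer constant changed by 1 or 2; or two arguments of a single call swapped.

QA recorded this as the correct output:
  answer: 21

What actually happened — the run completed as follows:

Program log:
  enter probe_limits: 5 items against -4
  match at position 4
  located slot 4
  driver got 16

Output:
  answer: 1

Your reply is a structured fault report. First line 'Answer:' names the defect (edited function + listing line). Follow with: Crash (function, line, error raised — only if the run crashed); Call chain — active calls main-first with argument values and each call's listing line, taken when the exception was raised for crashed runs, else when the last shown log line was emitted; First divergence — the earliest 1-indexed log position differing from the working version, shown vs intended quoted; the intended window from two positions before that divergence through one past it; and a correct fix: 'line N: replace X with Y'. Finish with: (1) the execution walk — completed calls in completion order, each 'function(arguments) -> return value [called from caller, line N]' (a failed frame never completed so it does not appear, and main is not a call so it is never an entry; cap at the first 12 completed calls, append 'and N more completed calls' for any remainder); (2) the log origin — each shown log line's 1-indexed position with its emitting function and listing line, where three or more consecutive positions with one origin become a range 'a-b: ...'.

Answer: the defect is in main at line 32.
The tell: Every logged value matches the working version; the printed result is what differs.
Call chain: main.
First divergence: none — the logs agree in full.
Execution walk:
  probe_limits([8, 9, 1, 10, -4], -4) -> 4  [called from scan_readings, line 9]
  scan_readings([8, 9, 1, 10, -4], -4) -> -8  [called from update_gauge, line 23]
  tally_events(-8, 2) -> 16  [called from update_gauge, line 25]
  update_gauge([8, 9, 1, 10, -4], -4) -> 16  [called from main, line 30]
Origin of each log line:
  1: logged in probe_limits at line 2
  2: logged in probe_limits at line 5
  3: logged in scan_readings at line 10
  4: logged in main at line 31
A correct fix: line 32: replace `low` with `bound`.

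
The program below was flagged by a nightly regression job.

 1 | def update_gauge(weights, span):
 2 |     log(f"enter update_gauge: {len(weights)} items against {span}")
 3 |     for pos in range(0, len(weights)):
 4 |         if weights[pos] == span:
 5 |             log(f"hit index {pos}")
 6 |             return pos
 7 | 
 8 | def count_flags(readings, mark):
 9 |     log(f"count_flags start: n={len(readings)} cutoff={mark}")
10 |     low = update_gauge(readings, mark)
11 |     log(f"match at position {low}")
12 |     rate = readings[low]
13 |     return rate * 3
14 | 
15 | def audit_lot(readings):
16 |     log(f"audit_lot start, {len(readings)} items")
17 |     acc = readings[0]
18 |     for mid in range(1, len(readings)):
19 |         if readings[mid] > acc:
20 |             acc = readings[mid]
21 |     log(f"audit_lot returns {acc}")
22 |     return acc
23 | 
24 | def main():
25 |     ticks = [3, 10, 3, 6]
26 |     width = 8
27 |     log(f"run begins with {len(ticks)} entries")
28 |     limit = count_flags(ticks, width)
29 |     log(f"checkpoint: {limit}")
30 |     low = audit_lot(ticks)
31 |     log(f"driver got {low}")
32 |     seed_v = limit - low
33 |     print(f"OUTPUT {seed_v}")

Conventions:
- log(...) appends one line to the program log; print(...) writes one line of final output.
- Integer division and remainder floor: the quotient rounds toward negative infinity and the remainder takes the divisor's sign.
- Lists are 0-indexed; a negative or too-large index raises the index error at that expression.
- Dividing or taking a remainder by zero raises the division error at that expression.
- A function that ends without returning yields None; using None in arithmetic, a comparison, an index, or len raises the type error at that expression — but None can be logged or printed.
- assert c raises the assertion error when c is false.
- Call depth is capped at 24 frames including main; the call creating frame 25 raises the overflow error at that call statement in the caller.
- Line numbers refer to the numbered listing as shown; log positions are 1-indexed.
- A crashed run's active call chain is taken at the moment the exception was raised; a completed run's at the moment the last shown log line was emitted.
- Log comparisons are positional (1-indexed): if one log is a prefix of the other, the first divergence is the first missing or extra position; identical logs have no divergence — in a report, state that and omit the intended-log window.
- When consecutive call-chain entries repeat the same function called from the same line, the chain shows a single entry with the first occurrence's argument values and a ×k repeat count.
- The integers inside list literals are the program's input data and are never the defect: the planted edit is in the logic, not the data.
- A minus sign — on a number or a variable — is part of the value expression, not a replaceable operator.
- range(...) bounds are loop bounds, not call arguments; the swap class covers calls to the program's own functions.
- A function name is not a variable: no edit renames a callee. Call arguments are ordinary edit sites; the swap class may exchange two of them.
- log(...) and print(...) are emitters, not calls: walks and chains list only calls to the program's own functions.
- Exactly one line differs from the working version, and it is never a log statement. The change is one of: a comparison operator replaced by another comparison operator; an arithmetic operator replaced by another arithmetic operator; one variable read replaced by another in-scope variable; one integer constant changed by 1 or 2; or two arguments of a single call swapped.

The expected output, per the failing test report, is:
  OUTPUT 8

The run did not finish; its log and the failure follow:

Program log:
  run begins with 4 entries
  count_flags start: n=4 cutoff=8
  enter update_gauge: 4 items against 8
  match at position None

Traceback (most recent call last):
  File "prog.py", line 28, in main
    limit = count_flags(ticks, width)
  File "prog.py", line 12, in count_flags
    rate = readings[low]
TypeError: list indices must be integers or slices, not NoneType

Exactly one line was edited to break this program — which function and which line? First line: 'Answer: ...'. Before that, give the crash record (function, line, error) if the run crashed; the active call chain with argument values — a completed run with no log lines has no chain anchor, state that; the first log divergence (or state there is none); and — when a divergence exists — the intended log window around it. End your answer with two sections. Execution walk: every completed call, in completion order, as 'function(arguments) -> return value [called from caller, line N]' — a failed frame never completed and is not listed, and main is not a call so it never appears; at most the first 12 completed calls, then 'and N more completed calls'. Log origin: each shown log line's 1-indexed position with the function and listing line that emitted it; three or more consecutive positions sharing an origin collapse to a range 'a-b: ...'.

Answer: the defect is in main at line 26.
Key observation: The log first diverges at position 2: the faulty run prints 'count_flags start: n=4 cutoff=8' where the working version prints 'count_flags start: n=4 cutoff=6'.
Crash: count_flags, line 12, TypeError.
Call chain: main -> count_flags([3, 10, 3, 6], 8) (called at line 28).
First divergence: at position 2 the run shows 'count_flags start: n=4 cutoff=8' where the working version logs 'count_flags start: n=4 cutoff=6'.
Intended log window:
  1: run begins with 4 entries
  2: count_flags start: n=4 cutoff=6
  3: enter update_gauge: 4 items against 6
Execution walk:
  update_gauge([3, 10, 3, 6], 8) -> None  [called from count_flags, line 10]
Log origins:
  1: emitted by main (line 27)
  2: emitted by count_flags (line 9)
  3: emitted by update_gauge (line 2)
  4: emitted by count_flags (line 11)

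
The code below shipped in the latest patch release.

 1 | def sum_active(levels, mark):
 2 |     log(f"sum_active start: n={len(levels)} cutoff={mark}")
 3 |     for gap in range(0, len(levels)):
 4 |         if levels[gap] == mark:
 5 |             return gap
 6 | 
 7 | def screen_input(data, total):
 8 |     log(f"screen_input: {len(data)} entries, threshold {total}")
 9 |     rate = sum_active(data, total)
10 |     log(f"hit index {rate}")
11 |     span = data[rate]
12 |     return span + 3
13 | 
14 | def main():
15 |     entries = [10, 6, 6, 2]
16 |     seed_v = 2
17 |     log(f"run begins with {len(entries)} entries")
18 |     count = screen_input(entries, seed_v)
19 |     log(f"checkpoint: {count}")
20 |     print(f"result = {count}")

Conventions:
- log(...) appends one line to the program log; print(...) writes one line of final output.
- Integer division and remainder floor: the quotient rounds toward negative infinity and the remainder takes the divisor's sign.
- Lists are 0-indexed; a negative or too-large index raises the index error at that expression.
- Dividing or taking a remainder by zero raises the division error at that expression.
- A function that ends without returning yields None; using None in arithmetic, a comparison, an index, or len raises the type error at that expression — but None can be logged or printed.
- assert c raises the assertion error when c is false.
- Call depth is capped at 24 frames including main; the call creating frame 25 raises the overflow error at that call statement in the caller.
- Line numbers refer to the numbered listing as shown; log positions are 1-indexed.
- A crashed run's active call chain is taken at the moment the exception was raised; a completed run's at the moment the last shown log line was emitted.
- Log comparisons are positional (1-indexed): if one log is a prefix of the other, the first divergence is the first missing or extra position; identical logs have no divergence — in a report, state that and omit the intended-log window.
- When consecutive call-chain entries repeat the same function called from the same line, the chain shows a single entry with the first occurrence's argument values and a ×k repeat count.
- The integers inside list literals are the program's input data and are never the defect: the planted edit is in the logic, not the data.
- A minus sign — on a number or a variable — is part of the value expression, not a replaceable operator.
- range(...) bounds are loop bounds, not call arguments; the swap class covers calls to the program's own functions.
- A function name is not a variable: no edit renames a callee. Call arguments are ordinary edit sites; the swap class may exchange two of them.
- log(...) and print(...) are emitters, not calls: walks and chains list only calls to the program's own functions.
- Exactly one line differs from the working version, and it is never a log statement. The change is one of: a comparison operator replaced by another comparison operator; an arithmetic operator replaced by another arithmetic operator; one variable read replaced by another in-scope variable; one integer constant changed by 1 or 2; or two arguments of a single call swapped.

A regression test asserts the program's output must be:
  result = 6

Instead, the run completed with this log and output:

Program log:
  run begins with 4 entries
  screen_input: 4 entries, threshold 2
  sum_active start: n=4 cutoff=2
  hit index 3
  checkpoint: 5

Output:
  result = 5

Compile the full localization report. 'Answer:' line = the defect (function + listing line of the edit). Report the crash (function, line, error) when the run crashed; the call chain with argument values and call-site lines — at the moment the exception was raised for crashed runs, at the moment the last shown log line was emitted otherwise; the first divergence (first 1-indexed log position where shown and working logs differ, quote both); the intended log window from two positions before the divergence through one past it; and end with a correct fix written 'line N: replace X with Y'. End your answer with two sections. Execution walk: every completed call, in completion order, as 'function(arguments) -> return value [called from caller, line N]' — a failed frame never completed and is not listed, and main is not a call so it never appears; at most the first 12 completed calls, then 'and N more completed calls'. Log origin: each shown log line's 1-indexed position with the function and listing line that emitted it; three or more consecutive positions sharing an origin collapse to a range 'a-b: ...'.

Answer: the defect is in screen_input at line 12.
Core observation: At log position 5 the runs split — shown 'checkpoint: 5', but the working version logs 'checkpoint: 6'.
Call chain: main.
First divergence: at position 5 the run shows 'checkpoint: 5' where the working version logs 'checkpoint: 6'.
Intended log window:
  3: sum_active start: n=4 cutoff=2
  4: hit index 3
  5: checkpoint: 6
Execution walk:
  sum_active([10, 6, 6, 2], 2) -> 3  [called from screen_input, line 9]
  screen_input([10, 6, 6, 2], 2) -> 5  [called from main, line 18]
Log origin:
  1: logged in main at line 17
  2: logged in screen_input at line 8
  3: logged in sum_active at line 2
  4: logged in screen_input at line 10
  5: logged in main at line 19
A correct fix: line 12: replace `+` with `*`.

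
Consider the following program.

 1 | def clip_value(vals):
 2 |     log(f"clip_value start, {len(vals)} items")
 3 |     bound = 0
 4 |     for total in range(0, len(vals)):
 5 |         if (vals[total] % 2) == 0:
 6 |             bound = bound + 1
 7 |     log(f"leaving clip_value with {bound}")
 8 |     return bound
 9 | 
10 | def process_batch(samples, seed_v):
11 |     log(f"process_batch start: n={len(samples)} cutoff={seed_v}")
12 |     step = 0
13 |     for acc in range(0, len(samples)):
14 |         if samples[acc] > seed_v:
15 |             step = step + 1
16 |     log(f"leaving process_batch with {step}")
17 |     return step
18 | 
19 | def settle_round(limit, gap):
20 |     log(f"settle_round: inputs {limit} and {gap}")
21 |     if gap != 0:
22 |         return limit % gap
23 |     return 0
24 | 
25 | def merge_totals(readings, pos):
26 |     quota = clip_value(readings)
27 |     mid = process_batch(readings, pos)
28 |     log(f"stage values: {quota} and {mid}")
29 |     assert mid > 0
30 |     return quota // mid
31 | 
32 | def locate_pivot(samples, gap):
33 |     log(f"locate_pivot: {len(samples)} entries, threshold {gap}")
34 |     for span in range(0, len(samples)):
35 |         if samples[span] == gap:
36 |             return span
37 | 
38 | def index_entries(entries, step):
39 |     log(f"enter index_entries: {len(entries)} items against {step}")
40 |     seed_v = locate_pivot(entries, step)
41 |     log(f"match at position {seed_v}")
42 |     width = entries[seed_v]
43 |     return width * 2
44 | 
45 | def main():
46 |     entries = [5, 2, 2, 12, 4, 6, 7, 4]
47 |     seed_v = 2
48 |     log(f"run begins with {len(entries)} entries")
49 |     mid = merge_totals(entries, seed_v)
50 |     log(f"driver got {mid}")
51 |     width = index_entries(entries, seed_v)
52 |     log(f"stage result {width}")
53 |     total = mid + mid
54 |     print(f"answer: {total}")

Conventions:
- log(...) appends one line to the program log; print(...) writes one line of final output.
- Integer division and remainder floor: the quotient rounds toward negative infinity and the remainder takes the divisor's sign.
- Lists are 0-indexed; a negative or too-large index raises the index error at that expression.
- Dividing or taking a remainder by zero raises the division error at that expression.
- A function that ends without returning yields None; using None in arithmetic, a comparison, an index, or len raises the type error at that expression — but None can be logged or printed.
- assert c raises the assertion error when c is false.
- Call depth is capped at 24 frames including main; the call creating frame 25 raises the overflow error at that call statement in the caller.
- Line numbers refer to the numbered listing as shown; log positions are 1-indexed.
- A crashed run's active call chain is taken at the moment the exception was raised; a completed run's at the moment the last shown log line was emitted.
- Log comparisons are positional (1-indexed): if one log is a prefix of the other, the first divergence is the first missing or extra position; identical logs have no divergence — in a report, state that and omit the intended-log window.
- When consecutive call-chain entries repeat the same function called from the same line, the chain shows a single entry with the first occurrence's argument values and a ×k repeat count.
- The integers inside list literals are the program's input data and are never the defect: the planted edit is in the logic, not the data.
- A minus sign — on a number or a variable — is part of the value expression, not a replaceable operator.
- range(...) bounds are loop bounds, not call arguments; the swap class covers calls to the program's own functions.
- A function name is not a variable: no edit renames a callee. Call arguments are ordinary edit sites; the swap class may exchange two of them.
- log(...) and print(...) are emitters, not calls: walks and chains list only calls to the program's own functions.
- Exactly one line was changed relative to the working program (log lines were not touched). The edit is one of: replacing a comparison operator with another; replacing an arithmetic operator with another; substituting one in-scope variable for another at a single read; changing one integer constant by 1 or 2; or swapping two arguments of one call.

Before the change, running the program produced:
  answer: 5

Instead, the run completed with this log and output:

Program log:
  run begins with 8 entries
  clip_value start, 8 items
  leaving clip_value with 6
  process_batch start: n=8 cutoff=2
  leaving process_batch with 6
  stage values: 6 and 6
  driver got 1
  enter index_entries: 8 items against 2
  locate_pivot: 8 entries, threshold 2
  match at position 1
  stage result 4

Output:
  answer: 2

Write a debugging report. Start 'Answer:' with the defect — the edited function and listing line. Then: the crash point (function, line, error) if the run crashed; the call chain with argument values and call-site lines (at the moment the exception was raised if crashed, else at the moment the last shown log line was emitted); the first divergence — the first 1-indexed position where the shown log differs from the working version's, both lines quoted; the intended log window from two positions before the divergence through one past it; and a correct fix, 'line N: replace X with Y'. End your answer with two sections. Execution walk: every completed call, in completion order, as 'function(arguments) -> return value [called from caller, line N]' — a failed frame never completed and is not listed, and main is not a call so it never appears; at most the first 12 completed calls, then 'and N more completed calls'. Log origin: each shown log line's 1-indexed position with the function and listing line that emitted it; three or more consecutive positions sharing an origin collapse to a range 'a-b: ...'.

Answer: the defect is in main at line 53.
Key fact: The logs agree in full; only the final output differs.
Call chain: main.
First divergence: none (the log streams are identical).
Execution walk:
  clip_value([5, 2, 2, 12, 4, 6, 7, 4]) -> 6  [called from merge_totals, line 26]
  process_batch([5, 2, 2, 12, 4, 6, 7, 4], 2) -> 6  [called from merge_totals, line 27]
  merge_totals([5, 2, 2, 12, 4, 6, 7, 4], 2) -> 1  [called from main, line 49]
  locate_pivot([5, 2, 2, 12, 4, 6, 7, 4], 2) -> 1  [called from index_entries, line 40]
  index_entries([5, 2, 2, 12, 4, 6, 7, 4], 2) -> 4  [called from main, line 51]
Log line origins:
  1: from main, line 48
  2: from clip_value, line 2
  3: from clip_value, line 7
  4: from process_batch, line 11
  5: from process_batch, line 16
  6: from merge_totals, line 28
  7: from main, line 50
  8: from index_entries, line 39
  9: from locate_pivot, line 33
  10: from index_entries, line 41
  11: from main, line 52
A correct fix: line 53: replace `mid + mid` with `mid + width`.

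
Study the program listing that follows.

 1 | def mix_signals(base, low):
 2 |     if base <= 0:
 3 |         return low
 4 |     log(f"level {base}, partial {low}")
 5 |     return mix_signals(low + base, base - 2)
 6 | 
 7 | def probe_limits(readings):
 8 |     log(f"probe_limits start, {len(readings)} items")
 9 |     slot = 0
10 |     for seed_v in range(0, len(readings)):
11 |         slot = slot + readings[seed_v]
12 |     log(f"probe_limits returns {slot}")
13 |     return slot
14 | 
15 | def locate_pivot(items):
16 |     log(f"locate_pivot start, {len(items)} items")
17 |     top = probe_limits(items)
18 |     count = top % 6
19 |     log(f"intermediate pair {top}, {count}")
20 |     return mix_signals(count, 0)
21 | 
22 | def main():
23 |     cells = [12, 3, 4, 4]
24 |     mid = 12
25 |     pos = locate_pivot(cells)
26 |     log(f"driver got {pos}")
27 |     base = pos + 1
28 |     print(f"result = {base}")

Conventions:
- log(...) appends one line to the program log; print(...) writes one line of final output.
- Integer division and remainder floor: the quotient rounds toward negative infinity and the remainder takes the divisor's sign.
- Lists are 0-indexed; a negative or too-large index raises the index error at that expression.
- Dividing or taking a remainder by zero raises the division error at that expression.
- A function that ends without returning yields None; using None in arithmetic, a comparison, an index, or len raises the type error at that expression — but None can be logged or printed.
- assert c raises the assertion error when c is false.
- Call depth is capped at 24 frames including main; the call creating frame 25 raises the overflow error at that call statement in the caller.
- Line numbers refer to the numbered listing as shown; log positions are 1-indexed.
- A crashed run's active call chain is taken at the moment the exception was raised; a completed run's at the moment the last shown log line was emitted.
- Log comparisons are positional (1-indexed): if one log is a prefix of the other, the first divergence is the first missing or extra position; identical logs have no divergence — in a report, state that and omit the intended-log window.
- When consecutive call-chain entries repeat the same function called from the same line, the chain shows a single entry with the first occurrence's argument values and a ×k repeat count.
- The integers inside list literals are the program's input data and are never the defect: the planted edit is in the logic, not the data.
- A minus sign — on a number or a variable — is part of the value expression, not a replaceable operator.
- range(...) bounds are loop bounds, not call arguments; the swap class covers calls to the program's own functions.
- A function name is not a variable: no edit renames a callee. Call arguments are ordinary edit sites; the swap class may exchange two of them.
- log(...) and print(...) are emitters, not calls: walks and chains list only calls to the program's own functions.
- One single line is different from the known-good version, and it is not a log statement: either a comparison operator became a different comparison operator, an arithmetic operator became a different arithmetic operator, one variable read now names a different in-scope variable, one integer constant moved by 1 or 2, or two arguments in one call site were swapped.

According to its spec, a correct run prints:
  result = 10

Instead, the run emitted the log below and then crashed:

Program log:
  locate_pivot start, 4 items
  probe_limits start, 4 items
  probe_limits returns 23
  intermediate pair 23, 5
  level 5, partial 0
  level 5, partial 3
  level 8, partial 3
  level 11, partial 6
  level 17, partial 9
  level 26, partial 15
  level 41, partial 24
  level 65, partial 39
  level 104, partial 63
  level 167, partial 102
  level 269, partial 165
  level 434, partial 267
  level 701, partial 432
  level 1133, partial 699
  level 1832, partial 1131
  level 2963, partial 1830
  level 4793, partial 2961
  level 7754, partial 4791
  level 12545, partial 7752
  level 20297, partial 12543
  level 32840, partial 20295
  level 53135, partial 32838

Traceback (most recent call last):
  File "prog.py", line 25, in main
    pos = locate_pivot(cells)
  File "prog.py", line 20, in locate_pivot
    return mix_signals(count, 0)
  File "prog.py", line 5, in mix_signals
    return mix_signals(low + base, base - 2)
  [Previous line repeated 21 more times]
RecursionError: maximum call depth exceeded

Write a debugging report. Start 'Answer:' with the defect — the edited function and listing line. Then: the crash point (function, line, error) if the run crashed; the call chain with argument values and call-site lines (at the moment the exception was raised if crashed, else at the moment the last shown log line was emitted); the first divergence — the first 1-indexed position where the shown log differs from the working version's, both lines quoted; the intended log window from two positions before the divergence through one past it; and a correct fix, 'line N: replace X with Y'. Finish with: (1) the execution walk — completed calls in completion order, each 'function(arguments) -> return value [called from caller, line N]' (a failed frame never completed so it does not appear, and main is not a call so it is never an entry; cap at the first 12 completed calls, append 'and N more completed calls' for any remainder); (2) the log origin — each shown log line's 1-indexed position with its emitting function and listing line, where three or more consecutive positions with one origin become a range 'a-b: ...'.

Answer: the defect is in mix_signals at line 5.
Key fact: Position 6 is the first bad log line: 'level 5, partial 3' should read 'level 3, partial 5'.
Crash: mix_signals, line 5, RecursionError.
Call chain: main -> locate_pivot([12, 3, 4, 4]) (called at line 25) -> mix_signals(5, 0) (called at line 20) -> mix_signals(5, 3) (called at line 5) ×21.
First divergence: position 6 — shown 'level 5, partial 3', intended 'level 3, partial 5'.
Intended log window:
  4: intermediate pair 23, 5
  5: level 5, partial 0
  6: level 3, partial 5
  7: level 1, partial 8
Execution walk:
  probe_limits([12, 3, 4, 4]) -> 23  [called from locate_pivot, line 17]
Log line origins:
  1: logged in locate_pivot at line 16
  2: logged in probe_limits at line 8
  3: logged in probe_limits at line 12
  4: logged in locate_pivot at line 19
  5-26: logged in mix_signals at line 4
A correct fix: line 5: replace `mix_signals(low + base, base - 2)` with `mix_signals(base - 2, low + base)`.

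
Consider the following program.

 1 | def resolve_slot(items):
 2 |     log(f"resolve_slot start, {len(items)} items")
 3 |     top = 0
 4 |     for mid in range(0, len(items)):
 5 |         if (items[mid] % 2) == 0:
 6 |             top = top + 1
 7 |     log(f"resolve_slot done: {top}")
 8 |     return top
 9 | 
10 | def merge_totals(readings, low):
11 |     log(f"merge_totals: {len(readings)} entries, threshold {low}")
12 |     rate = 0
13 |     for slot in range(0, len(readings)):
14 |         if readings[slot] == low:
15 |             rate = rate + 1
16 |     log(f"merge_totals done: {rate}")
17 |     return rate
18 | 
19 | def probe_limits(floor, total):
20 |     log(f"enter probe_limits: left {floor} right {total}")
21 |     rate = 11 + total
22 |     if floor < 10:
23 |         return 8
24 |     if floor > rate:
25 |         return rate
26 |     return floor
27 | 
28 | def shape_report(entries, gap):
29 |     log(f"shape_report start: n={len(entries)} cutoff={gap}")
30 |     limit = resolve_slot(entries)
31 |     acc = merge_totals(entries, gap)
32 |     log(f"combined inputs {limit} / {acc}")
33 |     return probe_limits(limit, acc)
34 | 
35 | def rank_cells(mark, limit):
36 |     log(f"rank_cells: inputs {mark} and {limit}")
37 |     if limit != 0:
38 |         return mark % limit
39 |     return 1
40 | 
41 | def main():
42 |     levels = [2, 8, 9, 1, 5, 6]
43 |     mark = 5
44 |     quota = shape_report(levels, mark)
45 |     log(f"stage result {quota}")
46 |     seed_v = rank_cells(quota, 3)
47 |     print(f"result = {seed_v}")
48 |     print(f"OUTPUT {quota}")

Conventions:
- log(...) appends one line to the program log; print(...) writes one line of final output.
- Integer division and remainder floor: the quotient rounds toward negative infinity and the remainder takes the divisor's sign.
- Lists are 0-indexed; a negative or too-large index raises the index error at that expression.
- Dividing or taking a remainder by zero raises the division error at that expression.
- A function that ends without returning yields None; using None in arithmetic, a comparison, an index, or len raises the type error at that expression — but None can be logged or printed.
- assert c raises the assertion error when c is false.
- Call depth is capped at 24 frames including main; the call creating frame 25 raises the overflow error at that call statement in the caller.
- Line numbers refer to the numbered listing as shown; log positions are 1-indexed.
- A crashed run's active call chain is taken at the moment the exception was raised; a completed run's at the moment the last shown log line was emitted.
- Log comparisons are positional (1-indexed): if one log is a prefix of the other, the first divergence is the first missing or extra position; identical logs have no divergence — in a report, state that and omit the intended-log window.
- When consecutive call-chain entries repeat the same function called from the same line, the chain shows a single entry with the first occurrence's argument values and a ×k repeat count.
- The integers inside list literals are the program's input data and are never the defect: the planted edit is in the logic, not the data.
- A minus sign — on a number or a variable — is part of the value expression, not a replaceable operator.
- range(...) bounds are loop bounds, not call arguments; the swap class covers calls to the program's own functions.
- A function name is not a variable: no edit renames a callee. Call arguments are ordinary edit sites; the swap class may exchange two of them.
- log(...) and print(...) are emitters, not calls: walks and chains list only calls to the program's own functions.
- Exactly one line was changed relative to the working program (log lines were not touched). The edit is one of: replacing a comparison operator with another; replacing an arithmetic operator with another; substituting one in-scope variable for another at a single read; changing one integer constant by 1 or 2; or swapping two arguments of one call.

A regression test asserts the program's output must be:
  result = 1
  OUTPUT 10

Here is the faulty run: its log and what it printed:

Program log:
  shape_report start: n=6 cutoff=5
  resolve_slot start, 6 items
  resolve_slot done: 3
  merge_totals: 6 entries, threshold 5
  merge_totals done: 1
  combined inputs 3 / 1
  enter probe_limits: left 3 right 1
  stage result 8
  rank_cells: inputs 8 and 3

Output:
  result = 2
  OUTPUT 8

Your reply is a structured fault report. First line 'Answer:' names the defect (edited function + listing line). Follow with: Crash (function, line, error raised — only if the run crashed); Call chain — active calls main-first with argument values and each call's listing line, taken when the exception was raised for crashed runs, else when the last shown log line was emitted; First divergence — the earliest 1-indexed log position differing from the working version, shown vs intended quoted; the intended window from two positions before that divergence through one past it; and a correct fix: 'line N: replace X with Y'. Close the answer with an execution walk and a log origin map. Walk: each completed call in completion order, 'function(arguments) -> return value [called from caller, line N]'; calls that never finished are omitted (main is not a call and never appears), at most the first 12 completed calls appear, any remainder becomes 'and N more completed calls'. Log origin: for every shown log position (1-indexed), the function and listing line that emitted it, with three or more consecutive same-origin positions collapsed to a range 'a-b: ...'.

Answer: the defect is in probe_limits at line 23.
Core observation: The log first diverges at position 8: the faulty run prints 'stage result 8' where the working version prints 'stage result 10'.
Call chain: main -> rank_cells(8, 3) (called at line 46).
First divergence: position 8; shown 'stage result 8' vs intended 'stage result 10'.
Intended log window:
  6: combined inputs 3 / 1
  7: enter probe_limits: left 3 right 1
  8: stage result 10
  9: rank_cells: inputs 10 and 3
Execution walk:
  resolve_slot([2, 8, 9, 1, 5, 6]) -> 3  [called from shape_report, line 30]
  merge_totals([2, 8, 9, 1, 5, 6], 5) -> 1  [called from shape_report, line 31]
  probe_limits(3, 1) -> 8  [called from shape_report, line 33]
  shape_report([2, 8, 9, 1, 5, 6], 5) -> 8  [called from main, line 44]
  rank_cells(8, 3) -> 2  [called from main, line 46]
Log origins:
  1: from shape_report, line 29
  2: from resolve_slot, line 2
  3: from resolve_slot, line 7
  4: from merge_totals, line 11
  5: from merge_totals, line 16
  6: from shape_report, line 32
  7: from probe_limits, line 20
  8: from main, line 45
  9: from rank_cells, line 36
A correct fix: line 23: replace `8` with `10`.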